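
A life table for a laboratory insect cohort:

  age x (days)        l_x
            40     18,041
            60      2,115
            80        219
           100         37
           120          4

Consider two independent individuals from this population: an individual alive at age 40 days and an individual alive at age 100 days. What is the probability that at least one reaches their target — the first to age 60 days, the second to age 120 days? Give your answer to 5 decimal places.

p₁ = l_60/l_40 = 2,115/18,041 = 0.117233; p₂ = l_120/l_100 = 4/37 = 0.108108.
P(at least one) = 1 − (1−p₁)(1−p₂) = 1 − 0.882767 × 0.891892 = 0.212667.

0.21267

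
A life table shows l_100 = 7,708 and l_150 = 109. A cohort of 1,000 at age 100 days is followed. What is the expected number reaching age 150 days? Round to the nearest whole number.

14

The relevant probability is 109/7,708 = 0.014141.
Expected number = 1,000 × 0.014141 = 14.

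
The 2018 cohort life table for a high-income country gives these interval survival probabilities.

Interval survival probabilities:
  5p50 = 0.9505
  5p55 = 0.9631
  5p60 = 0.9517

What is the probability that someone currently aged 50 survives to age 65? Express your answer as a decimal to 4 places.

0.8712

The overall survival probability is 0.9505 × 0.9631 × 0.9517.
= 0.871211.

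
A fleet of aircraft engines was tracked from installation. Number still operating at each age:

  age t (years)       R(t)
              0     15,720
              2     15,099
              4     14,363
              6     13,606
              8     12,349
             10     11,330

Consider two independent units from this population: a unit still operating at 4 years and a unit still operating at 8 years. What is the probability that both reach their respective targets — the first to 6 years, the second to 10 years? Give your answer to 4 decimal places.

0.8691

p₁ = R(6)/R(4) = 13,606/14,363 = 0.947295; p₂ = R(10)/R(8) = 11,330/12,349 = 0.917483.
P(both) = p₁ × p₂ = 0.947295 × 0.917483 = 0.869127.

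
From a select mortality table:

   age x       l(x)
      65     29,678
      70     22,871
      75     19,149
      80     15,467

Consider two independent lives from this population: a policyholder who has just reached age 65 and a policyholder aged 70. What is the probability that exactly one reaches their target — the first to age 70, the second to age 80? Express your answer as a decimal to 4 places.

0.4046

p₁ = l(70)/l(65) = 22,871/29,678 = 0.770638; p₂ = l(80)/l(70) = 15,467/22,871 = 0.676271.
P(exactly one) = p₁(1−p₂) + (1−p₁)p₂ = 0.249478 + 0.155111 = 0.404589.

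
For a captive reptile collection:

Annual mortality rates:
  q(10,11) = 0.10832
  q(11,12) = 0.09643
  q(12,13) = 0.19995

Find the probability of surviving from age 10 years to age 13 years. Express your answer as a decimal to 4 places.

0.6446

Chaining the interval survival probabilities: (1 − 0.10832) × (1 − 0.09643) × (1 − 0.19995).
= 0.89168 × 0.90357 × 0.80005 = 0.644597.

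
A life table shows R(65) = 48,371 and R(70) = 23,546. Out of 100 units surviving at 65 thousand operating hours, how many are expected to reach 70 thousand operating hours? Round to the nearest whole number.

49

The relevant probability is 23,546/48,371 = 0.486779.
Expected number = 100 × 0.486779 = 49.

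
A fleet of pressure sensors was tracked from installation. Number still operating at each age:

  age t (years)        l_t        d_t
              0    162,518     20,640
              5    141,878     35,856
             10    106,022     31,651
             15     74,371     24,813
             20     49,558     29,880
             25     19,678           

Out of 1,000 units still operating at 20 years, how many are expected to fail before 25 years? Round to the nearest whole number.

603

The relevant probability is 1 − 19,678/49,558 = 0.602930.
Expected number = 1,000 × 0.602930 = 603.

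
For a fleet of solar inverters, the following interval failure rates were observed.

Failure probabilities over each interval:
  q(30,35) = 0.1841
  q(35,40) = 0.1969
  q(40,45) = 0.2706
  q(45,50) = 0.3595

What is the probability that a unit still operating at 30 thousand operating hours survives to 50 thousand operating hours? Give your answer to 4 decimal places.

Survival from 30 to 50 is the product of surviving each interval: (1 − 0.1841) × (1 − 0.1969) × (1 − 0.2706) × (1 − 0.3595).
= 0.8159 × 0.8031 × 0.7294 × 0.6405 = 0.306120.

0.3061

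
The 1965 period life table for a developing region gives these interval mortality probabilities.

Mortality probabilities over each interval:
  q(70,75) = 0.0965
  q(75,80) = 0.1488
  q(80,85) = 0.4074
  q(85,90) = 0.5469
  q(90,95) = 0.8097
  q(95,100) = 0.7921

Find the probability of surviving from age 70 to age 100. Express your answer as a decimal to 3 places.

The overall survival probability is (1 − 0.0965) × (1 − 0.1488) × (1 − 0.4074) × (1 − 0.5469) × (1 − 0.8097) × (1 − 0.7921).
= 0.9035 × 0.8512 × 0.5926 × 0.4531 × 0.1903 × 0.2079 = 0.008170.

0.008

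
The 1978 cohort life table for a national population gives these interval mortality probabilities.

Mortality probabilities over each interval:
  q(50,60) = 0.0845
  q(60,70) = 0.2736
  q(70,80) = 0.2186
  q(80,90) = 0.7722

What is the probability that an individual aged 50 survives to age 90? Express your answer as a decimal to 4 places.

The overall survival probability is (1 − 0.0845) × (1 − 0.2736) × (1 − 0.2186) × (1 − 0.7722).
= 0.9155 × 0.7264 × 0.7814 × 0.2278 = 0.118375.

0.1184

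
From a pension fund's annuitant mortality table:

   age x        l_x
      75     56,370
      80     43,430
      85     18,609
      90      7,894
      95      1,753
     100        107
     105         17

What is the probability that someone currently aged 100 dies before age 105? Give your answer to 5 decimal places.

P(die before 105 | alive at 100) = 1 − l_105/l_100 = 1 − 17/107 = (90)/107 = 0.841121.

0.84112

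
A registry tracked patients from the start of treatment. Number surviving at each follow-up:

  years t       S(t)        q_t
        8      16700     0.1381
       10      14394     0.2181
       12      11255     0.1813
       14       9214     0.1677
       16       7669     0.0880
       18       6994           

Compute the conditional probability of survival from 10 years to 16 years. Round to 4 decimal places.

0.5328

The conditional survival probability is S(16)/S(10) = 7669/14394 = 0.532791.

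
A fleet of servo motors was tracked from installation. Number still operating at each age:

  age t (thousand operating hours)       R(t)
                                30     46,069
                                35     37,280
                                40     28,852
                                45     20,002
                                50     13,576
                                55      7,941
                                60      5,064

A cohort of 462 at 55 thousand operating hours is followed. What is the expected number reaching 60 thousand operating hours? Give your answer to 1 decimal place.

294.6

The relevant probability is 5,064/7,941 = 0.637703.
Expected number = 462 × 0.637703 = 294.6.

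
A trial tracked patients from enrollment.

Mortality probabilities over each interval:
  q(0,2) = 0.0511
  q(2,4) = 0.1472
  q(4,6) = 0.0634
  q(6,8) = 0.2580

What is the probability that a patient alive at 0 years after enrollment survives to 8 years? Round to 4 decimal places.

Survival from 0 to 8 is the product of surviving each interval: (1 − 0.0511) × (1 − 0.1472) × (1 − 0.0634) × (1 − 0.2580).
= 0.9489 × 0.8528 × 0.9366 × 0.7420 = 0.562375.

0.5624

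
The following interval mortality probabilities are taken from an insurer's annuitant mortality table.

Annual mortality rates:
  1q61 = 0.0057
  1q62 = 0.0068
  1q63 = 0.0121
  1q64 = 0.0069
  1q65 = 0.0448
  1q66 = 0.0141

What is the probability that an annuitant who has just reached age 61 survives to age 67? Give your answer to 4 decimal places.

0.9124

The overall survival probability is (1 − 0.0057) × (1 − 0.0068) × (1 − 0.0121) × (1 − 0.0069) × (1 − 0.0448) × (1 − 0.0141).
= 0.9943 × 0.9932 × 0.9879 × 0.9931 × 0.9552 × 0.9859 = 0.912404.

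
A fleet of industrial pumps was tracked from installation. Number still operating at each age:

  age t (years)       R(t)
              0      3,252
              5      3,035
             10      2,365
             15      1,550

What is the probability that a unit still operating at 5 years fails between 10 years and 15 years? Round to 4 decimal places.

This is the probability of reaching 10 but not 15, conditional on being operational at 5: (R(10) − R(15)) / R(5).
= (2,365 − 1,550) / 3,035 = 815 / 3,035 = 0.268534.

0.2685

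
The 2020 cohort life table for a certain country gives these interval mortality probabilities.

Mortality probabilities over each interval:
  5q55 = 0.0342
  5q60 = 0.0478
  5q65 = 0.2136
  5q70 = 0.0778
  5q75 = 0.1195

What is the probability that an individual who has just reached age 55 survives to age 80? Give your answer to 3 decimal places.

0.587

Chaining the interval survival probabilities: (1 − 0.0342) × (1 − 0.0478) × (1 − 0.2136) × (1 − 0.0778) × (1 − 0.1195).
= 0.9658 × 0.9522 × 0.7864 × 0.9222 × 0.8805 = 0.587237.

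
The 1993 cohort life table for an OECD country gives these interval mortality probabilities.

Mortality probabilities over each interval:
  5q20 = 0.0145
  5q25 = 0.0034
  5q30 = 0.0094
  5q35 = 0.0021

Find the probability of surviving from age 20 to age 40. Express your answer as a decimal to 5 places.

0.97087

20p20 = (1 − 0.0145) × (1 − 0.0034) × (1 − 0.0094) × (1 − 0.0021).
= 0.9855 × 0.9966 × 0.9906 × 0.9979 = 0.970874.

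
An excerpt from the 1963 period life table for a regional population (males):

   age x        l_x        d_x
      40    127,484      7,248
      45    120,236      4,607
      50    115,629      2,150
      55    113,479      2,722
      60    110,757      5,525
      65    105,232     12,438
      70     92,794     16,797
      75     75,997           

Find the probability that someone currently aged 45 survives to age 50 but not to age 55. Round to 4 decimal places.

We want 5|5q45 = (l_50 − l_55)/l_45.
This is the probability of reaching 50 but not 55, conditional on being alive at 45: (l_50 − l_55) / l_45.
= (115,629 − 113,479) / 120,236 = 2,150 / 120,236 = 0.017881.

0.0179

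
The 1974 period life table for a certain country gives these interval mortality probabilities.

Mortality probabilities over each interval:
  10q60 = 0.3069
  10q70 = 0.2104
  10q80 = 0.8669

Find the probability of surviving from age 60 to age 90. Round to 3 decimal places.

0.073

Survival from 60 to 90 is the product of surviving each interval: (1 − 0.3069) × (1 − 0.2104) × (1 − 0.8669).
= 0.6931 × 0.7896 × 0.1331 = 0.072842.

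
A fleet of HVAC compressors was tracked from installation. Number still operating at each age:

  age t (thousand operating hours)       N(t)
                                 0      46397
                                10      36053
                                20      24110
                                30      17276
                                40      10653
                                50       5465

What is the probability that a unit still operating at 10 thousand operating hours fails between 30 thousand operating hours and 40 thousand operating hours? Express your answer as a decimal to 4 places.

0.1837

This is the probability of reaching 30 but not 40, conditional on being operational at 10: (N(30) − N(40)) / N(10).
= (17276 − 10653) / 36053 = 6623 / 36053 = 0.183702.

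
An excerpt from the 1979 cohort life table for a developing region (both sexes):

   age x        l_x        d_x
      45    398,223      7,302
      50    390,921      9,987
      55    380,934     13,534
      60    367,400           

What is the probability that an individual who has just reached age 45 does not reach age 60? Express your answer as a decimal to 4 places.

0.0774

P(die before 60 | alive at 45) = 1 − l_60/l_45 = 1 − 367,400/398,223 = (30,823)/398,223 = 0.077401.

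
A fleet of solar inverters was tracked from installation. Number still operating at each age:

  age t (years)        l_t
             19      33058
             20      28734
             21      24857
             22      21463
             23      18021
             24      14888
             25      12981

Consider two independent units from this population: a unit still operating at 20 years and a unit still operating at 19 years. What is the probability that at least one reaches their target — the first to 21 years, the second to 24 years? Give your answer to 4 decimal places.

p₁ = l_21/l_20 = 24857/28734 = 0.865073; p₂ = l_24/l_19 = 14888/33058 = 0.450360.
P(at least one) = 1 − (1−p₁)(1−p₂) = 1 − 0.134927 × 0.549640 = 0.925839.

0.9258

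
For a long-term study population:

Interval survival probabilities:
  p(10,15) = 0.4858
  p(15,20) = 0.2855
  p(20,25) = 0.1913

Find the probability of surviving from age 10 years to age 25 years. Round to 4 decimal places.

0.0265

Chaining the interval survival probabilities: 0.4858 × 0.2855 × 0.1913.
= 0.026533.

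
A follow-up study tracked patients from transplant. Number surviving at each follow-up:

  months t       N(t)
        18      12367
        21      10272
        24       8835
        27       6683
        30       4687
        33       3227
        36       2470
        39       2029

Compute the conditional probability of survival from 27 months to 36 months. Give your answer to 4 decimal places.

The conditional survival probability is N(36)/N(27) = 2470/6683 = 0.369594.

0.3696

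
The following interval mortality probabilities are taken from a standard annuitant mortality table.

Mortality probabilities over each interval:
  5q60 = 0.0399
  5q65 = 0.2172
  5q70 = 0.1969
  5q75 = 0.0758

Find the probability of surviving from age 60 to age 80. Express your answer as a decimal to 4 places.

Chaining the interval survival probabilities: (1 − 0.0399) × (1 − 0.2172) × (1 − 0.1969) × (1 − 0.0758).
= 0.9601 × 0.7828 × 0.8031 × 0.9242 = 0.557831.

0.5578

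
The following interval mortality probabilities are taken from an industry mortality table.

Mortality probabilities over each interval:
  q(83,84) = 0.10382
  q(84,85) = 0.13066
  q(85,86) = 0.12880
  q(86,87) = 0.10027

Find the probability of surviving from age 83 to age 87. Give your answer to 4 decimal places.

0.6107

The overall survival probability is (1 − 0.10382) × (1 − 0.13066) × (1 − 0.12880) × (1 − 0.10027).
= 0.89618 × 0.86934 × 0.87120 × 0.89973 = 0.610682.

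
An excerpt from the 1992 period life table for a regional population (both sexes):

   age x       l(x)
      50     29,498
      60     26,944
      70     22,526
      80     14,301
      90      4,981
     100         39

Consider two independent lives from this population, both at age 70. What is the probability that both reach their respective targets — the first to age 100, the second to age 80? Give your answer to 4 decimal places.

0.0011

p₁ = l(100)/l(70) = 39/22,526 = 0.001731; p₂ = l(80)/l(70) = 14,301/22,526 = 0.634866.
P(both) = p₁ × p₂ = 0.001731 × 0.634866 = 0.001099.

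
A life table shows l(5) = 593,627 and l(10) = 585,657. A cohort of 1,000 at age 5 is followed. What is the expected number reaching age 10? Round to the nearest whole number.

The relevant probability is 585,657/593,627 = 0.986574.
Expected number = 1,000 × 0.986574 = 987.

987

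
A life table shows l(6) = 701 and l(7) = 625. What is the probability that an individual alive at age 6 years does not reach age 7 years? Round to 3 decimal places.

0.108

P(die before 7 | alive at 6) = 1 − l(7)/l(6) = 1 − 625/701 = (76)/701 = 0.108417.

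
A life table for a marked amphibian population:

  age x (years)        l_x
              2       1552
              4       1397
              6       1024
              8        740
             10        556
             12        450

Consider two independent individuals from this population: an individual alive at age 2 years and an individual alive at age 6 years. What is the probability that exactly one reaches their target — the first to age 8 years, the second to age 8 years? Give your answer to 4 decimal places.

0.5103

p₁ = l_8/l_2 = 740/1552 = 0.476804; p₂ = l_8/l_6 = 740/1024 = 0.722656.
P(exactly one) = p₁(1−p₂) + (1−p₁)p₂ = 0.132239 + 0.378091 = 0.510329.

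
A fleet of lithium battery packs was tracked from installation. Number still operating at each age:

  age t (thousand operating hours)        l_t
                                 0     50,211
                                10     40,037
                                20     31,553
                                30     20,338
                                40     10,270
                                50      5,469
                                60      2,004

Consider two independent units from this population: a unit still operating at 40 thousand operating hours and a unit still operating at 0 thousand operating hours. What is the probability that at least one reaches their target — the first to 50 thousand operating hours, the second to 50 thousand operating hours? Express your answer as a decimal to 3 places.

p₁ = l_50/l_40 = 5,469/10,270 = 0.532522; p₂ = l_50/l_0 = 5,469/50,211 = 0.108920.
P(at least one) = 1 − (1−p₁)(1−p₂) = 1 − 0.467478 × 0.891080 = 0.583440.

0.583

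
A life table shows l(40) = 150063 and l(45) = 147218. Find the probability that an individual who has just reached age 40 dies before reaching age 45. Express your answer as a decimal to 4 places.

0.0190

P(die before 45 | alive at 40) = 1 − l(45)/l(40) = 1 − 147218/150063 = (2845)/150063 = 0.018959.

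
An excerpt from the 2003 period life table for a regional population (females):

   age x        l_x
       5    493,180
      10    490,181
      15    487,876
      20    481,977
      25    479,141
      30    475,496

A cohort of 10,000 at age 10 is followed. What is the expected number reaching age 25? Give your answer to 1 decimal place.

The relevant probability is 479,141/490,181 = 0.977478.
Expected number = 10,000 × 0.977478 = 9774.8.

9774.8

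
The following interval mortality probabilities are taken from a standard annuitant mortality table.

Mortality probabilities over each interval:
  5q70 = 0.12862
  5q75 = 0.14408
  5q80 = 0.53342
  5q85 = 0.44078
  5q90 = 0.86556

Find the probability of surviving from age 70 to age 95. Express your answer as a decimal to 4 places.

0.0262

The overall survival probability is (1 − 0.12862) × (1 − 0.14408) × (1 − 0.53342) × (1 − 0.44078) × (1 − 0.86556).
= 0.87138 × 0.85592 × 0.46658 × 0.55922 × 0.13444 = 0.026162.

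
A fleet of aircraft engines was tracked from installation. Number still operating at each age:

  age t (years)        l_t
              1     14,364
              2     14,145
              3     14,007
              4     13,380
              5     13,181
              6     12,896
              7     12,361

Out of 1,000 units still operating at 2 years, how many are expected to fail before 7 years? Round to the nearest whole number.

The relevant probability is 1 − 12,361/14,145 = 0.126122.
Expected number = 1,000 × 0.126122 = 126.

126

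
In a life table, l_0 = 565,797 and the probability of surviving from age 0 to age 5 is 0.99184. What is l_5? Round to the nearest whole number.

l_5 = l_0 × p = 565,797 × 0.99184 = 561180.

561180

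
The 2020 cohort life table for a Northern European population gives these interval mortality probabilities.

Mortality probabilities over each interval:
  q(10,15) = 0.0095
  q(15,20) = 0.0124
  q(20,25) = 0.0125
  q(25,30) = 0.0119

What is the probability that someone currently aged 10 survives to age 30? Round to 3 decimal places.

The overall survival probability is (1 − 0.0095) × (1 − 0.0124) × (1 − 0.0125) × (1 − 0.0119).
= 0.9905 × 0.9876 × 0.9875 × 0.9881 = 0.954495.

0.954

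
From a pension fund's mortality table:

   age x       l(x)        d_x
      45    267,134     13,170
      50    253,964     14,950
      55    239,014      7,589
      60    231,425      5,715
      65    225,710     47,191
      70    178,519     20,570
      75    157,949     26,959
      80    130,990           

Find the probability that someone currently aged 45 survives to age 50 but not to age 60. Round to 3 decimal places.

This is the probability of reaching 50 but not 60, conditional on being alive at 45: (l(50) − l(60)) / l(45).
= (253,964 − 231,425) / 267,134 = 22,539 / 267,134 = 0.084373.

0.084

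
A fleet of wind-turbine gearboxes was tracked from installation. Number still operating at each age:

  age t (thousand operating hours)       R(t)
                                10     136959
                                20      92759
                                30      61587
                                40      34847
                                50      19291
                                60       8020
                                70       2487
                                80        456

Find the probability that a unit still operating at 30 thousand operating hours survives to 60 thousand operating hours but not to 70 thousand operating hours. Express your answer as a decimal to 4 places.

This is the probability of reaching 60 but not 70, conditional on being operational at 30: (R(60) − R(70)) / R(30).
= (8020 − 2487) / 61587 = 5533 / 61587 = 0.089840.

0.0898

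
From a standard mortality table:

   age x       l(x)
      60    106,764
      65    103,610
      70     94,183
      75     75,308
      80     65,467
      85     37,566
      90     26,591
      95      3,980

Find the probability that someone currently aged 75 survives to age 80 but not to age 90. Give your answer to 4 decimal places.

0.5162

This is the probability of reaching 80 but not 90, conditional on being alive at 75: (l(80) − l(90)) / l(75).
= (65,467 − 26,591) / 75,308 = 38,876 / 75,308 = 0.516227.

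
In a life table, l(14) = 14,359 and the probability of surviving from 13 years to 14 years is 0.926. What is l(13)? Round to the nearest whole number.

15506

l(13) = l(14) / p = 14,359 / 0.926 = 15506.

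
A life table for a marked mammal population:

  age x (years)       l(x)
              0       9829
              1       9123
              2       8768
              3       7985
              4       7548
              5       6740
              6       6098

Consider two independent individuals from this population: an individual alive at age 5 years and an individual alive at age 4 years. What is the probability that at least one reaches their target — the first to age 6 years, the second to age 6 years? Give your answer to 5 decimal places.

0.98170

p₁ = l(6)/l(5) = 6098/6740 = 0.904748; p₂ = l(6)/l(4) = 6098/7548 = 0.807896.
P(at least one) = 1 − (1−p₁)(1−p₂) = 1 − 0.095252 × 0.192104 = 0.981702.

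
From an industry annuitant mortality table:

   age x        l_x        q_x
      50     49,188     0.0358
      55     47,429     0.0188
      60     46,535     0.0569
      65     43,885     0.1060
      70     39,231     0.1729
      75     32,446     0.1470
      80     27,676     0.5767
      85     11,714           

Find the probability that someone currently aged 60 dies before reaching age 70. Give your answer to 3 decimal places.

P(die before 70 | alive at 60) = 1 − l_70/l_60 = 1 − 39,231/46,535 = (7,304)/46,535 = 0.156957.

0.157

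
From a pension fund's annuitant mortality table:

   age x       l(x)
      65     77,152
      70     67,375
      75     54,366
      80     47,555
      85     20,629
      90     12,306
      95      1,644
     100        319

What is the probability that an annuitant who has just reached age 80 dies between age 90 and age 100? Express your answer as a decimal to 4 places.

0.2521

This is the probability of reaching 90 but not 100, conditional on being alive at 80: (l(90) − l(100)) / l(80).
= (12,306 − 319) / 47,555 = 11,987 / 47,555 = 0.252066.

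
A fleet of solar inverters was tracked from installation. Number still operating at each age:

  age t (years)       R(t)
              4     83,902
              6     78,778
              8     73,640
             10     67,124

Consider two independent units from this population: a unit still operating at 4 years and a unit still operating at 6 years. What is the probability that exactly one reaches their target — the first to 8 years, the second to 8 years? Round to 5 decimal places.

p₁ = R(8)/R(4) = 73,640/83,902 = 0.877691; p₂ = R(8)/R(6) = 73,640/78,778 = 0.934779.
P(exactly one) = p₁(1−p₂) + (1−p₁)p₂ = 0.057244 + 0.114332 = 0.171576.

0.17158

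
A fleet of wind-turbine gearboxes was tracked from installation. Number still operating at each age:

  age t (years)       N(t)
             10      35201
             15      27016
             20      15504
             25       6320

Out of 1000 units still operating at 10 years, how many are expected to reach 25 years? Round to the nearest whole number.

The relevant probability is 6320/35201 = 0.179540.
Expected number = 1000 × 0.179540 = 180.

180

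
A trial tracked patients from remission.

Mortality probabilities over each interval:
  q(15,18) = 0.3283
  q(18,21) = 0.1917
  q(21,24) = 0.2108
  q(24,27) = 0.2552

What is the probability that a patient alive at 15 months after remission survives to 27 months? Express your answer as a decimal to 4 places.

Survival from 15 to 27 is the product of surviving each interval: (1 − 0.3283) × (1 − 0.1917) × (1 − 0.2108) × (1 − 0.2552).
= 0.6717 × 0.8083 × 0.7892 × 0.7448 = 0.319135.

0.3191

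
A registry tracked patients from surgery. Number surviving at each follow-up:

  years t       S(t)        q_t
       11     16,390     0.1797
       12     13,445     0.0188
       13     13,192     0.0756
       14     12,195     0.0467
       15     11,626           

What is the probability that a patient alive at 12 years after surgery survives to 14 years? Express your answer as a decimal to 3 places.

The conditional survival probability is S(14)/S(12) = 12,195/13,445 = 0.907029.

0.907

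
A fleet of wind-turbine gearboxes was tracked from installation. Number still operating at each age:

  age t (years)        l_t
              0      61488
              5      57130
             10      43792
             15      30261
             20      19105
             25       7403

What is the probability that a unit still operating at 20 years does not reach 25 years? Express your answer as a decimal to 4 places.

0.6125

P(fail before 25 | operational at 20) = 1 − l_25/l_20 = 1 − 7403/19105 = (11702)/19105 = 0.612510.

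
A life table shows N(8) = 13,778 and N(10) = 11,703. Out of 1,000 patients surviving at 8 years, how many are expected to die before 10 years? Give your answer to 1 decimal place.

150.6

The relevant probability is 1 − 11,703/13,778 = 0.150602.
Expected number = 1,000 × 0.150602 = 150.6.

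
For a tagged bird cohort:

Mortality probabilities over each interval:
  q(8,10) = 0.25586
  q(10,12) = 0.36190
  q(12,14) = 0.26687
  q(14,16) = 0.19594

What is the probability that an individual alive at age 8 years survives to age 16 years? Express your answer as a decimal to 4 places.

P(survive 8→16) = (1 − 0.25586) × (1 − 0.36190) × (1 − 0.26687) × (1 − 0.19594).
= 0.74414 × 0.63810 × 0.73313 × 0.80406 = 0.279906.

0.2799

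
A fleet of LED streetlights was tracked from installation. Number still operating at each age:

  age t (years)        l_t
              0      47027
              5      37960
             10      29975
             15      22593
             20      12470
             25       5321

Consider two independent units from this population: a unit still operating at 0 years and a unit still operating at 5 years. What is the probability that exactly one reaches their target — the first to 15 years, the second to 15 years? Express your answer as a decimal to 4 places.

0.5037

p₁ = l_15/l_0 = 22593/47027 = 0.480426; p₂ = l_15/l_5 = 22593/37960 = 0.595179.
P(exactly one) = p₁(1−p₂) + (1−p₁)p₂ = 0.194487 + 0.309240 = 0.503726.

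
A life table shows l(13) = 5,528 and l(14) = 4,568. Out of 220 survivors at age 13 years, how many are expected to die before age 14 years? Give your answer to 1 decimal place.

The relevant probability is 1 − 4,568/5,528 = 0.173661.
Expected number = 220 × 0.173661 = 38.2.

38.2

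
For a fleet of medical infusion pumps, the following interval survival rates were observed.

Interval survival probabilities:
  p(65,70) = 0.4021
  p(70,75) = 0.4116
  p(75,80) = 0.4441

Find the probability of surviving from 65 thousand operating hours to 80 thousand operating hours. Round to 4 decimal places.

The overall survival probability is 0.4021 × 0.4116 × 0.4441.
= 0.073500.

0.0735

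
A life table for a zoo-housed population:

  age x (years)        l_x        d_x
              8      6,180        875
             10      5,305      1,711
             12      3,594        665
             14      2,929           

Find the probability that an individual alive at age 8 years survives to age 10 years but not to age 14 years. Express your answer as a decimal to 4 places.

0.3845

This is the probability of reaching 10 but not 14, conditional on being alive at 8: (l_10 − l_14) / l_8.
= (5,305 − 2,929) / 6,180 = 2,376 / 6,180 = 0.384466.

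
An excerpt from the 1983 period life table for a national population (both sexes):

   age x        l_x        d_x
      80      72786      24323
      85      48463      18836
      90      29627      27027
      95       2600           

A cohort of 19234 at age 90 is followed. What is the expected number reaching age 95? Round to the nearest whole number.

The relevant probability is 2600/29627 = 0.087758.
Expected number = 19234 × 0.087758 = 1688.

1688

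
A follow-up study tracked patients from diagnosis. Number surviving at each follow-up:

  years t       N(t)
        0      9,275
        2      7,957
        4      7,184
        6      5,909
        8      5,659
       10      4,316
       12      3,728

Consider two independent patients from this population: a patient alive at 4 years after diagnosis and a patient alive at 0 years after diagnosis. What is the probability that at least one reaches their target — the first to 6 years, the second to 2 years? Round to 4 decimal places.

p₁ = N(6)/N(4) = 5,909/7,184 = 0.822522; p₂ = N(2)/N(0) = 7,957/9,275 = 0.857898.
P(at least one) = 1 − (1−p₁)(1−p₂) = 1 − 0.177478 × 0.142102 = 0.974780.

0.9748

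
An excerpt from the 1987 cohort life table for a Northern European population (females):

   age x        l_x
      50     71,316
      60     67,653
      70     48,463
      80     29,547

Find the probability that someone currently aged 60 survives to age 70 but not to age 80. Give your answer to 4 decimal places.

0.2796

This is the probability of reaching 70 but not 80, conditional on being alive at 60: (l_70 − l_80) / l_60.
= (48,463 − 29,547) / 67,653 = 18,916 / 67,653 = 0.279603.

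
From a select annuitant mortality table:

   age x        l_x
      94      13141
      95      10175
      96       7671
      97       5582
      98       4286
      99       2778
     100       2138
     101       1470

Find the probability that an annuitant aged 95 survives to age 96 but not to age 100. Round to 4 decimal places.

0.5438

We want 1|4q95 = (l_96 − l_100)/l_95.
This is the probability of reaching 96 but not 100, conditional on being alive at 95: (l_96 − l_100) / l_95.
= (7671 − 2138) / 10175 = 5533 / 10175 = 0.543784.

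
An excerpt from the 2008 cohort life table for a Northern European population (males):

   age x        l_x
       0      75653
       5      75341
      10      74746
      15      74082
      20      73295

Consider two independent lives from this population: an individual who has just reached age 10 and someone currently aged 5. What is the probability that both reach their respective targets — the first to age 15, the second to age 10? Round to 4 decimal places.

p₁ = l_15/l_10 = 74082/74746 = 0.991117; p₂ = l_10/l_5 = 74746/75341 = 0.992103.
P(both) = p₁ × p₂ = 0.991117 × 0.992103 = 0.983290.

0.9833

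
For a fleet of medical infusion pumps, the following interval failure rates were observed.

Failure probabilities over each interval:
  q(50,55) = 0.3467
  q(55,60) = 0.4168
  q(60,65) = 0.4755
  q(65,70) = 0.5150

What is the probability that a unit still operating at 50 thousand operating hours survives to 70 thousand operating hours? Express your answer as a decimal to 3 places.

0.097

Survival from 50 to 70 is the product of surviving each interval: (1 − 0.3467) × (1 − 0.4168) × (1 − 0.4755) × (1 − 0.5150).
= 0.6533 × 0.5832 × 0.5245 × 0.4850 = 0.096921.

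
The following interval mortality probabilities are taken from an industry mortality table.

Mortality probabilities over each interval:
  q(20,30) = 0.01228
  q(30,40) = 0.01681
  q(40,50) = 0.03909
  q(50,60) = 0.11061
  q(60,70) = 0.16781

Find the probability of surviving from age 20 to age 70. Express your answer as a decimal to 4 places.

Chaining the interval survival probabilities: (1 − 0.01228) × (1 − 0.01681) × (1 − 0.03909) × (1 − 0.11061) × (1 − 0.16781).
= 0.98772 × 0.98319 × 0.96091 × 0.88939 × 0.83219 = 0.690667.

0.6907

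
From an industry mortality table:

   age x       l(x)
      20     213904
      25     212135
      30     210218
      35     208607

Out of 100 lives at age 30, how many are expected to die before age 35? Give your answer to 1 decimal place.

The relevant probability is 1 − 208607/210218 = 0.007663.
Expected number = 100 × 0.007663 = 0.8.

0.8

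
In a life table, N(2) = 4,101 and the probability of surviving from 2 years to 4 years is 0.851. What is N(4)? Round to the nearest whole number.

N(4) = N(2) × p = 4,101 × 0.851 = 3490.

3490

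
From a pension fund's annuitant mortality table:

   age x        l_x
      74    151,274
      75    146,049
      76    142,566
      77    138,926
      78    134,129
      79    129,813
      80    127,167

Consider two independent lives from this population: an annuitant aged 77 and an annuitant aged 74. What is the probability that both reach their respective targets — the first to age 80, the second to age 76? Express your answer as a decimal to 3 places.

p₁ = l_80/l_77 = 127,167/138,926 = 0.915358; p₂ = l_76/l_74 = 142,566/151,274 = 0.942436.
P(both) = p₁ × p₂ = 0.915358 × 0.942436 = 0.862666.

0.863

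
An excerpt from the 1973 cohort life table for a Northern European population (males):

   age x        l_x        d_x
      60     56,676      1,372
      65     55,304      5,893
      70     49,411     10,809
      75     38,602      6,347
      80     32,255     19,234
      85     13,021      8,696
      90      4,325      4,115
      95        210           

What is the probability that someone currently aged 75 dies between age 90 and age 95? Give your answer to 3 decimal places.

We want 15|5q75 = (l_90 − l_95)/l_75.
This is the probability of reaching 90 but not 95, conditional on being alive at 75: (l_90 − l_95) / l_75.
= (4,325 − 210) / 38,602 = 4,115 / 38,602 = 0.106601.

0.107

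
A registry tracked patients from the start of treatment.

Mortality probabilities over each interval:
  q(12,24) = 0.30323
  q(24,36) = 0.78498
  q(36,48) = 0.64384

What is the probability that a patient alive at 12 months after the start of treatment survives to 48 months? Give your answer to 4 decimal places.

Chaining the interval survival probabilities: (1 − 0.30323) × (1 − 0.78498) × (1 − 0.64384).
= 0.69677 × 0.21502 × 0.35616 = 0.053360.

0.0534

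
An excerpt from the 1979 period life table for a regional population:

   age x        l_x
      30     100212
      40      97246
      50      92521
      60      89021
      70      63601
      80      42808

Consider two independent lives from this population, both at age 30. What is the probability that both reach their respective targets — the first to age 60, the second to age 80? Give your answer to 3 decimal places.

0.379

p₁ = l_60/l_30 = 89021/100212 = 0.888327; p₂ = l_80/l_30 = 42808/100212 = 0.427174.
P(both) = p₁ × p₂ = 0.888327 × 0.427174 = 0.379470.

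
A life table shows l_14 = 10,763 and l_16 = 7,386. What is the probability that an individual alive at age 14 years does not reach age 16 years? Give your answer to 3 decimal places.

0.314

P(die before 16 | alive at 14) = 1 − l_16/l_14 = 1 − 7,386/10,763 = (3,377)/10,763 = 0.313760.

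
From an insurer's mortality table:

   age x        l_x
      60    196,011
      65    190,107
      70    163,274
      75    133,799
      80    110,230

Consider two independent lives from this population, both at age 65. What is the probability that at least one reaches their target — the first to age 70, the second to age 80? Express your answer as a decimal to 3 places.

p₁ = l_70/l_65 = 163,274/190,107 = 0.858853; p₂ = l_80/l_65 = 110,230/190,107 = 0.579831.
P(at least one) = 1 − (1−p₁)(1−p₂) = 1 − 0.141147 × 0.420169 = 0.940694.

0.941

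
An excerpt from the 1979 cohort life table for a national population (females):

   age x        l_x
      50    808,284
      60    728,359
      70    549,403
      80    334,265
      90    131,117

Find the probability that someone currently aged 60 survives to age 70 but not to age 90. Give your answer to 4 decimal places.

0.5743

This is the probability of reaching 70 but not 90, conditional on being alive at 60: (l_70 − l_90) / l_60.
= (549,403 − 131,117) / 728,359 = 418,286 / 728,359 = 0.574285.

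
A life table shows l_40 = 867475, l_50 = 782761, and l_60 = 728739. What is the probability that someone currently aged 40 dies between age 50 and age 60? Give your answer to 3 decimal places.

This is the probability of reaching 50 but not 60, conditional on being alive at 40: (l_50 − l_60) / l_40.
= (782761 − 728739) / 867475 = 54022 / 867475 = 0.062275.

0.062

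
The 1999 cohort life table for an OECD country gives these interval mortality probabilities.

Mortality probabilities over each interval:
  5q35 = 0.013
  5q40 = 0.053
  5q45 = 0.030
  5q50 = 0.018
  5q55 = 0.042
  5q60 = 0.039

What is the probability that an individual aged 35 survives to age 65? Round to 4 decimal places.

30p35 = (1 − 0.013) × (1 − 0.053) × (1 − 0.030) × (1 − 0.018) × (1 − 0.042) × (1 − 0.039).
= 0.987 × 0.947 × 0.970 × 0.982 × 0.958 × 0.961 = 0.819670.

0.8197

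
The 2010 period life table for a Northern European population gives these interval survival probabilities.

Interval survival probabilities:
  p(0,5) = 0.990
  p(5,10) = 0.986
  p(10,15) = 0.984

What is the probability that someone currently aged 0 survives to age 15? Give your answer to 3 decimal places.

0.961

P(survive 0→15) = 0.990 × 0.986 × 0.984.
= 0.960522.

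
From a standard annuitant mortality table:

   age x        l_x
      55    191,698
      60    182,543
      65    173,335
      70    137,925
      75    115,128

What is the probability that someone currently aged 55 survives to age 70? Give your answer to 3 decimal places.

The conditional survival probability is l_70/l_55 = 137,925/191,698 = 0.719491.

0.719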